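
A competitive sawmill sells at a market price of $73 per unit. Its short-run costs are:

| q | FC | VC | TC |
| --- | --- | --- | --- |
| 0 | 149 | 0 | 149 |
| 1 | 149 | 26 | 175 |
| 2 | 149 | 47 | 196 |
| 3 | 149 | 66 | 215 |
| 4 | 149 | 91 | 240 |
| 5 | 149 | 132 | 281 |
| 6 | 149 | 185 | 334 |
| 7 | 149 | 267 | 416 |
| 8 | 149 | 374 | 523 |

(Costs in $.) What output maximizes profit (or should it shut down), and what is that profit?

Profit at each row (π = 73q − TC): q=0: -149; q=1: -102; q=2: -50; q=3: 4; q=4: 52; q=5: 84; q=6: 104; q=7: 95; q=8: 61.
Profit is maximized at q = 6. AVC there is 185/6 = $30.83 ≤ P, so producing beats shutting down (which would give -$149).

q = 6; profit = $104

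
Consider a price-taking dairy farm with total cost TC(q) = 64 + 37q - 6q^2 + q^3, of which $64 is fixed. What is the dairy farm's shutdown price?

$28 per unit

Short-run supply begins at min AVC. From VC = 37q - 6q^2 + q^3, AVC = 37 - 6q + q^2.
At the minimum of AVC, MC = AVC. MC = 37 - 12q + 3q^2; setting MC = AVC gives 2q^2 - 6q = 0, so q = 3. min AVC = 28.
For P < $28 the firm produces nothing.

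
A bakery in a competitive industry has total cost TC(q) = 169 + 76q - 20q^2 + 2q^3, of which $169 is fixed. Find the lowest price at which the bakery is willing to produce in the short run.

$26 per unit

Short-run supply begins at min AVC. From VC = 76q - 20q^2 + 2q^3, AVC = 76 - 20q + 2q^2.
At the minimum of AVC, MC = AVC. MC = 76 - 40q + 6q^2; setting MC = AVC gives 4q^2 - 20q = 0, so q = 5. min AVC = 26.
The firm shuts down for any P below $26.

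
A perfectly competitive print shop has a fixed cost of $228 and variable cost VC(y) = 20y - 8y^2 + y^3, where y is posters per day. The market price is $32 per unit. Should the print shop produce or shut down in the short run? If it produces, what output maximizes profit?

From TC, MC = TC'(y) = 20 - 16y + 3y^2 and AVC = VC/y = 20 - 8y + y^2.
The AVC parabola has its vertex at y = 8/2 = 4, where AVC = 20 - 8·4 + 4^2 = $4.
P = $32 exceeds min AVC = $4, so the firm stays open.
Solving P = MC: -12 - 16y + 3y^2 = 0 ⇒ y = -2/3 or 6. On the upward-sloping branch, y* = 6.
Check: AVC at y = 6 is $8 ≤ P, so revenue covers variable cost.
Profit = P·y − TC = 32·6 − 276 = -$84, a loss, but smaller than the $228 fixed cost the firm would lose by shutting down.

Produce at y = 6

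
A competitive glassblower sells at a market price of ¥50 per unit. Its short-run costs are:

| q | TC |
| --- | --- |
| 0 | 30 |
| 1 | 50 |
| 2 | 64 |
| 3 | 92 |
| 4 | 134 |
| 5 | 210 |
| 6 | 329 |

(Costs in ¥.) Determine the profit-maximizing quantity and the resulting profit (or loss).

q = 4; profit = ¥66

Tabulate TR − TC: q=0: -30; q=1: 0; q=2: 36; q=3: 58; q=4: 66; q=5: 40; q=6: -29.
Profit is maximized at q = 4. AVC there is 104/4 = ¥26 ≤ P, so producing beats shutting down (which would give -¥30).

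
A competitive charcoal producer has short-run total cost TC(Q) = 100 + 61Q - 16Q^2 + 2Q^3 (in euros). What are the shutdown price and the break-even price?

Shutdown price = €29; break-even price = €51

AVC = 61 - 16Q + 2Q^2; minimized at Q = 4, giving min AVC = €29. That is the shutdown price.
ATC = 100/Q + 61 - 16Q + 2Q^2. Setting dATC/dQ = −100/Q^2 − 16 + 4Q = 0 gives Q = 5 (since 4·5^3 − 16·5^2 = 100).
min ATC = 100/5 + 61 − 16·5 + 2·5^2 = €51. That is the break-even price.
For €29 ≤ P < €51 the firm produces at a loss; below €29 it shuts down.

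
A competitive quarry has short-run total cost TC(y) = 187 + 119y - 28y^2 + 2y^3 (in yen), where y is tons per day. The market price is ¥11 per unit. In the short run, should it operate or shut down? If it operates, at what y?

Shut down

Variable cost is VC = 119y - 28y^2 + 2y^3, so AVC = VC/y = 119 - 28y + 2y^2 and MC = dTC/dy = 119 - 56y + 6y^2.
AVC is minimized where dAVC/dy = -28 + 4y = 0, at y = 7; min AVC = 119 - 28·7 + 2·7^2 = ¥21.
P = ¥11 lies below min AVC = ¥21; no output level covers variable cost.
The firm minimizes its loss by shutting down and losing only its fixed cost of ¥187.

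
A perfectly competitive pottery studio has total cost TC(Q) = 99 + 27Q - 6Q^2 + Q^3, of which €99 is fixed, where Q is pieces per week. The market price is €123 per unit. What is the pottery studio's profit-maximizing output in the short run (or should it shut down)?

Produce at Q = 8

Variable cost is VC = 27Q - 6Q^2 + Q^3, so AVC = VC/Q = 27 - 6Q + Q^2 and MC = dTC/dQ = 27 - 12Q + 3Q^2.
The AVC parabola has its vertex at Q = 6/2 = 3, where AVC = 27 - 6·3 + 3^2 = €18.
P = €123 exceeds min AVC = €18, so the firm stays open.
Solving P = MC: -96 - 12Q + 3Q^2 = 0 ⇒ Q = -4 or 8. On the upward-sloping branch, Q* = 8.
Check: AVC at Q = 8 is €43 ≤ P, so revenue covers variable cost.
Profit = P·Q − TC = 123·8 − 443 = €541.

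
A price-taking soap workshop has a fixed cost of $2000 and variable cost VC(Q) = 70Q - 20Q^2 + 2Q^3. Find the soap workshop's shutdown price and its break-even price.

AVC = 70 - 20Q + 2Q^2; minimized at Q = 5, giving min AVC = $20. That is the shutdown price.
ATC = 2000/Q + 70 - 20Q + 2Q^2. Setting dATC/dQ = −2000/Q^2 − 20 + 4Q = 0 gives Q = 10 (since 4·10^3 − 20·10^2 = 2000).
min ATC = 2000/10 + 70 − 20·10 + 2·10^2 = $270. That is the break-even price.
For $20 ≤ P < $270 the firm produces at a loss; below $20 it shuts down.

Shutdown price = $20; break-even price = $270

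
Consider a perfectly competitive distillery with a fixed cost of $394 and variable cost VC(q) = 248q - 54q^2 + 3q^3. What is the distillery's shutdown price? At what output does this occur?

$5 per unit, at q = 9

The firm shuts down when price falls below the minimum of average variable cost. AVC = VC/q = 248 - 54q + 3q^2.
dAVC/dq = -54 + 6q = 0 gives q = 9. min AVC = 248 - 54·9 + 3·9^2 = 5.
For P < $5 the firm produces nothing.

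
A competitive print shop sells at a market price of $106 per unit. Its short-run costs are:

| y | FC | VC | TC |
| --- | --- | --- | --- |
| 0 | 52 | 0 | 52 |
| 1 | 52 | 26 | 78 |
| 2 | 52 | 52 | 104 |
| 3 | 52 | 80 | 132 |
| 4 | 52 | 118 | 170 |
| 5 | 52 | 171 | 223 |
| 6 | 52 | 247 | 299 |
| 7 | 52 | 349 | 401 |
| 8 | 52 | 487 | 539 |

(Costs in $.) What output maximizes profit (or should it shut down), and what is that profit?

Profit at each row (π = 106y − TC): y=0: -52; y=1: 28; y=2: 108; y=3: 186; y=4: 254; y=5: 307; y=6: 337; y=7: 341; y=8: 309.
Profit is maximized at y = 7. AVC there is 349/7 = $49.86 ≤ P, so producing beats shutting down (which would give -$52).

y = 7; profit = $341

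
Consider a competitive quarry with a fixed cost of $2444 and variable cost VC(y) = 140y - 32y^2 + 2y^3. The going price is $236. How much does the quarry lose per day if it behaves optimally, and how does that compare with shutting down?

Profit = -$140 at y = 12

AVC = 140 - 32y + 2y^2; min AVC = $12 at y = 8. Since P = $236 ≥ min AVC, the firm produces.
With MC = 140 - 64y + 6y^2, P = MC on the upward-sloping part at y* = 12.
TR = 236·12 = 2832. TC = 2444 + 528 = 2972. Profit = 2832 − 2972 = -$140.
That loss of $140 beats the $2444 the firm would lose by shutting down; producing recovers $2304 of fixed cost.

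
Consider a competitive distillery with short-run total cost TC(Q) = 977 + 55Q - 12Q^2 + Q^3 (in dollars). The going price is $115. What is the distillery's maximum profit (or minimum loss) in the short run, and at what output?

AVC = 55 - 12Q + Q^2; min AVC = $19 at Q = 6. Since P = $115 ≥ min AVC, the firm produces.
With MC = 55 - 24Q + 3Q^2, P = MC on the upward-sloping part at Q* = 10.
TR = 115·10 = 1150. TC = 977 + 350 = 1327. Profit = 1150 − 1327 = -$177.
Shutting down would mean losing the fixed cost of $977, so operating at a loss of $177 is better by $800.

Profit = -$177 at Q = 10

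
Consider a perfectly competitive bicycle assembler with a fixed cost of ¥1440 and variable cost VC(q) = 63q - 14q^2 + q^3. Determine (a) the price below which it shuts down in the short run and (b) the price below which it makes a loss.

Shutdown price = ¥14; break-even price = ¥159

Shutdown price = min AVC. AVC = 63 - 14q + q^2, with vertex at q = 7 and minimum ¥14.
ATC = 1440/q + 63 - 14q + q^2. Setting dATC/dq = −1440/q^2 − 14 + 2q = 0 gives q = 12 (since 2·12^3 − 14·12^2 = 1440).
min ATC = 1440/12 + 63 − 14·12 + 12^2 = ¥159. That is the break-even price.
For ¥14 ≤ P < ¥159 the firm produces at a loss; below ¥14 it shuts down.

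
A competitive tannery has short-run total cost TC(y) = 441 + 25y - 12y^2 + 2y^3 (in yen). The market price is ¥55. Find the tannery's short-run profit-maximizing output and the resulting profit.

Profit = -¥241 at y = 5

AVC = 25 - 12y + 2y^2; min AVC = ¥7 at y = 3. Since P = ¥55 ≥ min AVC, the firm produces.
With MC = 25 - 24y + 6y^2, P = MC on the upward-sloping part at y* = 5.
TR = 55·5 = 275. TC = 441 + 75 = 516. Profit = 275 − 516 = -¥241.
That loss of ¥241 beats the ¥441 the firm would lose by shutting down; producing recovers ¥200 of fixed cost.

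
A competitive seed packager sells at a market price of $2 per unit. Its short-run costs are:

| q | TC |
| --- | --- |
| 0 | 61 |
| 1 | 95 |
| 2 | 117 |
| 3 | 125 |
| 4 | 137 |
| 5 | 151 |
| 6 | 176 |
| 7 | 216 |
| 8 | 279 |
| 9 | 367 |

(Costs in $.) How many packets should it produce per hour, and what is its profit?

Profit at each row (π = 2q − TC): q=0: -61; q=1: -93; q=2: -113; q=3: -119; q=4: -129; q=5: -141; q=6: -164; q=7: -202; q=8: -263; q=9: -349.
Profit is highest at q = 0. Equivalently, the lowest AVC in the table is 90/5 ≈ $18 at q = 5, and P = $2 falls below it — price never covers variable cost, so the firm shuts down and loses only its fixed cost.

q = 0 (shut down); profit = -$61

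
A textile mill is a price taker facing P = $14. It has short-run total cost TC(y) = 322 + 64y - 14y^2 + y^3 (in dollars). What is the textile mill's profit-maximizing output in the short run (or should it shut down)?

Shut down

Strip out fixed cost: VC = 64y - 14y^2 + y^3. Then AVC = 64 - 14y + y^2 and MC = 64 - 28y + 3y^2.
AVC is minimized where dAVC/dy = -14 + 2y = 0, at y = 7; min AVC = 64 - 14·7 + 7^2 = $15.
P = $14 lies below min AVC = $15; no output level covers variable cost.
Shutting down limits the loss to fixed cost, $322.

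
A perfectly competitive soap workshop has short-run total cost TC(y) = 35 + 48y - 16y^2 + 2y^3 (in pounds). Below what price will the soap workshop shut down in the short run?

Short-run supply begins at min AVC. From VC = 48y - 16y^2 + 2y^3, AVC = 48 - 16y + 2y^2.
dAVC/dy = -16 + 4y = 0 gives y = 4. min AVC = 48 - 16·4 + 2·4^2 = 16.
For P < £16 the firm produces nothing.

£16 per unit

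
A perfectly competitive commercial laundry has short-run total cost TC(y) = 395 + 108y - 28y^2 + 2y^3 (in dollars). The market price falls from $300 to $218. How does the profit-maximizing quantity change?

Output falls from 12 to 11

AVC = 108 - 28y + 2y^2, minimized at y = 7 where min AVC = $10. MC = 108 - 56y + 6y^2.
With P = $300 above the shutdown price, P = MC gives y = 12.
At P = $218 ≥ min AVC, set P = MC: y = 11. The firm stays open but cuts output.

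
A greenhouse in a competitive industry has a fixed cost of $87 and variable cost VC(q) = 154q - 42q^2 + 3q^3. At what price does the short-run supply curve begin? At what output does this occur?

The firm shuts down when price falls below the minimum of average variable cost. AVC = VC/q = 154 - 42q + 3q^2.
At the minimum of AVC, MC = AVC. MC = 154 - 84q + 9q^2; setting MC = AVC gives 6q^2 - 42q = 0, so q = 7. min AVC = 7.
So the shutdown price is $7.

$7 per unit, at q = 7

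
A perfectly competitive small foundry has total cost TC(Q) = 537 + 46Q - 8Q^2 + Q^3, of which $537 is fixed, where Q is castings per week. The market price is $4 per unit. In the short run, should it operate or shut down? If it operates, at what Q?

Variable cost is VC = 46Q - 8Q^2 + Q^3, so AVC = VC/Q = 46 - 8Q + Q^2 and MC = dTC/dQ = 46 - 16Q + 3Q^2.
AVC hits its minimum where MC = AVC, at Q = 4, giving min AVC = 46 - 8·4 + 4^2 = $30.
With P < min AVC ($4 < $30), every unit sold adds to the loss.
Shutting down limits the loss to fixed cost, $537.

Shut down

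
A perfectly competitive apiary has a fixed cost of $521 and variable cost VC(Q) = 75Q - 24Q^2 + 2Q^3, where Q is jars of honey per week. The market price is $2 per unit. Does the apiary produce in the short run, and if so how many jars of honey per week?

Strip out fixed cost: VC = 75Q - 24Q^2 + 2Q^3. Then AVC = 75 - 24Q + 2Q^2 and MC = 75 - 48Q + 6Q^2.
AVC is minimized where dAVC/dQ = -24 + 4Q = 0, at Q = 6; min AVC = 75 - 24·6 + 2·6^2 = $3.
P = $2 lies below min AVC = $3; no output level covers variable cost.
The firm minimizes its loss by shutting down and losing only its fixed cost of $521.

Shut down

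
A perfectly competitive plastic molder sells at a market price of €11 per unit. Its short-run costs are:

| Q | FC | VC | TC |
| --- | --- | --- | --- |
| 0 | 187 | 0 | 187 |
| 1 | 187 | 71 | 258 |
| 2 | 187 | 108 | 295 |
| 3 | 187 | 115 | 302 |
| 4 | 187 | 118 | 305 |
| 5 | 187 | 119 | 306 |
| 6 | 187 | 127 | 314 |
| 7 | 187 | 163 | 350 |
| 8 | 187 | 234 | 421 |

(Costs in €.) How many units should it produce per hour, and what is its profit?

Tabulate TR − TC: Q=0: -187; Q=1: -247; Q=2: -273; Q=3: -269; Q=4: -261; Q=5: -251; Q=6: -248; Q=7: -273; Q=8: -333.
Profit is highest at Q = 0. Equivalently, the lowest AVC in the table is 127/6 ≈ €21.17 at Q = 6, and P = €11 falls below it — price never covers variable cost, so the firm shuts down and loses only its fixed cost.

Q = 0 (shut down); profit = -€187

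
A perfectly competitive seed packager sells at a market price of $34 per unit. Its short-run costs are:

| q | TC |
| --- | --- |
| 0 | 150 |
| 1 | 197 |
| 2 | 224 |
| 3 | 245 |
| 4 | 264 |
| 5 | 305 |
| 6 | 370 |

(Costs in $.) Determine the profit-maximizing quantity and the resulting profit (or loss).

q = 4; profit = -$128

Compute π = P·q − TC at each output: q=0: -150; q=1: -163; q=2: -156; q=3: -143; q=4: -128; q=5: -135; q=6: -166.
Profit is maximized at q = 4. AVC there is 114/4 = $28.50 ≤ P, so producing beats shutting down (which would give -$150).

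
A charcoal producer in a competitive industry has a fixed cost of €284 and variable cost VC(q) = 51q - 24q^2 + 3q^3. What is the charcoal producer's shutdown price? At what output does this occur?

The shutdown price is the minimum of AVC. VC = 51q - 24q^2 + 3q^3, so AVC = 51 - 24q + 3q^2.
At the minimum of AVC, MC = AVC. MC = 51 - 48q + 9q^2; setting MC = AVC gives 6q^2 - 24q = 0, so q = 4. min AVC = 3.
So the shutdown price is €3.

€3 per unit, at q = 4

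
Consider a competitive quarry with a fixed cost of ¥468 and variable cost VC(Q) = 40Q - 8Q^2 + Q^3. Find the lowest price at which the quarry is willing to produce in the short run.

The firm shuts down when price falls below the minimum of average variable cost. AVC = VC/Q = 40 - 8Q + Q^2.
At the minimum of AVC, MC = AVC. MC = 40 - 16Q + 3Q^2; setting MC = AVC gives 2Q^2 - 8Q = 0, so Q = 4. min AVC = 24.
So the shutdown price is ¥24.

¥24 per unit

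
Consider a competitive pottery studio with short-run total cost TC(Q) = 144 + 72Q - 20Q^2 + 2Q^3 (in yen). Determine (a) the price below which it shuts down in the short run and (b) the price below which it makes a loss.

Shutdown price = min AVC. AVC = 72 - 20Q + 2Q^2, with vertex at Q = 5 and minimum ¥22.
ATC = 144/Q + 72 - 20Q + 2Q^2. Setting dATC/dQ = −144/Q^2 − 20 + 4Q = 0 gives Q = 6 (since 4·6^3 − 20·6^2 = 144).
min ATC = 144/6 + 72 − 20·6 + 2·6^2 = ¥48. That is the break-even price.
For ¥22 ≤ P < ¥48 the firm produces at a loss; below ¥22 it shuts down.

Shutdown price = ¥22; break-even price = ¥48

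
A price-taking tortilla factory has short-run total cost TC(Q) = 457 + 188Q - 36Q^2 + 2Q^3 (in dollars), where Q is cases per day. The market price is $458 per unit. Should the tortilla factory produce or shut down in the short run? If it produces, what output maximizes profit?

Produce at Q = 15

Variable cost is VC = 188Q - 36Q^2 + 2Q^3, so AVC = VC/Q = 188 - 36Q + 2Q^2 and MC = dTC/dQ = 188 - 72Q + 6Q^2.
AVC hits its minimum where MC = AVC, at Q = 9, giving min AVC = 188 - 36·9 + 2·9^2 = $26.
Since P = $458 ≥ min AVC = $26, price covers variable cost and the firm should produce.
Set P = MC: 458 = 188 - 72Q + 6Q^2 → -270 - 72Q + 6Q^2 = 0. The roots are Q = -3 and Q = 15; the profit-maximizing output is on the rising part of MC, so Q* = 15.
Check: AVC at Q = 15 is $98 ≤ P, so revenue covers variable cost.
Profit = P·Q − TC = 458·15 − 1927 = $4943.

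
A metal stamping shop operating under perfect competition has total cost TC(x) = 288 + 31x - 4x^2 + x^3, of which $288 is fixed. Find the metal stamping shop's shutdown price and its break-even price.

Shutdown price = $27; break-even price = $91

AVC = 31 - 4x + x^2; minimized at x = 2, giving min AVC = $27. That is the shutdown price.
ATC = 288/x + 31 - 4x + x^2. Setting dATC/dx = −288/x^2 − 4 + 2x = 0 gives x = 6 (since 2·6^3 − 4·6^2 = 288).
min ATC = 288/6 + 31 − 4·6 + 6^2 = $91. That is the break-even price.
For $27 ≤ P < $91 the firm produces at a loss; below $27 it shuts down.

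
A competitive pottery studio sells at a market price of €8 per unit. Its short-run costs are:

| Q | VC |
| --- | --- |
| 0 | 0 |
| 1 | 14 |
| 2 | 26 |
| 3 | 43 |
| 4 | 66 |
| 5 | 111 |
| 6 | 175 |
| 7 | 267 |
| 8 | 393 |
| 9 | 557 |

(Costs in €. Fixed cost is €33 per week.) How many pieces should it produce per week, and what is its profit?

Compute π = P·Q − TC at each output: Q=0: -33; Q=1: -39; Q=2: -43; Q=3: -52; Q=4: -67; Q=5: -104; Q=6: -160; Q=7: -244; Q=8: -362; Q=9: -518.
Profit is highest at Q = 0. Equivalently, the lowest AVC in the table is 26/2 ≈ €13 at Q = 2, and P = €8 falls below it — price never covers variable cost, so the firm shuts down and loses only its fixed cost.

Q = 0 (shut down); profit = -€33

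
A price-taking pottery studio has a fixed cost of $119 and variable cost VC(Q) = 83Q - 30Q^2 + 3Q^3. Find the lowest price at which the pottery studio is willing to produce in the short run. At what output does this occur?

$8 per unit, at Q = 5

The shutdown price is the minimum of AVC. VC = 83Q - 30Q^2 + 3Q^3, so AVC = 83 - 30Q + 3Q^2.
At the minimum of AVC, MC = AVC. MC = 83 - 60Q + 9Q^2; setting MC = AVC gives 6Q^2 - 30Q = 0, so Q = 5. min AVC = 8.
For P < $8 the firm produces nothing.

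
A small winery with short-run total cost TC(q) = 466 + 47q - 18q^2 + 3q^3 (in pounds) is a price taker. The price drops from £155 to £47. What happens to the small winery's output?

AVC = 47 - 18q + 3q^2, minimized at q = 3 where min AVC = £20. MC = 47 - 36q + 9q^2.
With P = £155 above the shutdown price, P = MC gives q = 6.
At P = £47 ≥ min AVC, set P = MC: q = 4. The firm stays open but cuts output.

Output falls from 6 to 4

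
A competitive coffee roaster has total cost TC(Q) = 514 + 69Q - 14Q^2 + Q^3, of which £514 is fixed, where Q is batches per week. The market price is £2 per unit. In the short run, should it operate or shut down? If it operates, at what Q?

From TC, MC = TC'(Q) = 69 - 28Q + 3Q^2 and AVC = VC/Q = 69 - 14Q + Q^2.
AVC is minimized where dAVC/dQ = -14 + 2Q = 0, at Q = 7; min AVC = 69 - 14·7 + 7^2 = £20.
P = £2 lies below min AVC = £20; no output level covers variable cost.
The firm minimizes its loss by shutting down and losing only its fixed cost of £514.

Shut down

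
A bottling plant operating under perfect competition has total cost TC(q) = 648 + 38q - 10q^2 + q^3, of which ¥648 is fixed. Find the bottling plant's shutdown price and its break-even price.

Shutdown price = min AVC. AVC = 38 - 10q + q^2, with vertex at q = 5 and minimum ¥13.
ATC = 648/q + 38 - 10q + q^2. Setting dATC/dq = −648/q^2 − 10 + 2q = 0 gives q = 9 (since 2·9^3 − 10·9^2 = 648).
min ATC = 648/9 + 38 − 10·9 + 9^2 = ¥101. That is the break-even price.
Between these two prices the firm operates at a loss; above ¥101 it earns a profit.

Shutdown price = ¥13; break-even price = ¥101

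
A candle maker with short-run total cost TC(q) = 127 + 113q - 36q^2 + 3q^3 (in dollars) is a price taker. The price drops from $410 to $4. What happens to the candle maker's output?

Output falls from 11 to 0 (the firm shuts down)

MC = 113 - 72q + 9q^2; the shutdown threshold is min AVC = $5 (at q = 6).
With P = $410 above the shutdown price, P = MC gives q = 11.
At P = $4 < min AVC = $5, price no longer covers variable cost at any output, so the firm shuts down: q = 0.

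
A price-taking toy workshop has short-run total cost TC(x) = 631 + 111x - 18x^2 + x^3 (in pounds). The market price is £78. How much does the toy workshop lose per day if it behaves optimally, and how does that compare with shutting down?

Profit = -£147 at x = 11

AVC = 111 - 18x + x^2 has its minimum £30 at x = 9; price £78 clears that bar, so the firm operates.
MC = 111 - 36x + 3x^2. Setting P = MC and taking the root on the rising branch gives x* = 11.
TR = 78·11 = 858. TC = 631 + 374 = 1005. Profit = 858 − 1005 = -£147.
That loss of £147 beats the £631 the firm would lose by shutting down; producing recovers £484 of fixed cost.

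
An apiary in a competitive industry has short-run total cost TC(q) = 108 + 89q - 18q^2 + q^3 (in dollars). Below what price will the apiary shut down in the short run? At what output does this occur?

The firm shuts down when price falls below the minimum of average variable cost. AVC = VC/q = 89 - 18q + q^2.
At the minimum of AVC, MC = AVC. MC = 89 - 36q + 3q^2; setting MC = AVC gives 2q^2 - 18q = 0, so q = 9. min AVC = 8.
So the shutdown price is $8.

$8 per unit, at q = 9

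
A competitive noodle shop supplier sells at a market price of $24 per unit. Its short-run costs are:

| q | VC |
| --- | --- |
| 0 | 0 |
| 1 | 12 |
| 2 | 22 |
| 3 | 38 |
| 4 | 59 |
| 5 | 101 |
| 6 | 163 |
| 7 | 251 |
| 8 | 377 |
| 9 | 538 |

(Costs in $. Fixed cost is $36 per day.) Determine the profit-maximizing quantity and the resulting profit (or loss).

q = 4; profit = $1

Profit at each row (π = 24q − TC): q=0: -36; q=1: -24; q=2: -10; q=3: -2; q=4: 1; q=5: -17; q=6: -55; q=7: -119; q=8: -221; q=9: -358.
Profit is maximized at q = 4. AVC there is 59/4 = $14.75 ≤ P, so producing beats shutting down (which would give -$36).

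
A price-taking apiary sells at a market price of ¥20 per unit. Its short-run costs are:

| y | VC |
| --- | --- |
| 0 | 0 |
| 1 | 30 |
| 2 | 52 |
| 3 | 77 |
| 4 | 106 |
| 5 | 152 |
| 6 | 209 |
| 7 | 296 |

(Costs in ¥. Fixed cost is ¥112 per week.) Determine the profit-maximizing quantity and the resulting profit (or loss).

Tabulate TR − TC: y=0: -112; y=1: -122; y=2: -124; y=3: -129; y=4: -138; y=5: -164; y=6: -201; y=7: -268.
Profit is highest at y = 0. Equivalently, the lowest AVC in the table is 77/3 ≈ ¥25.67 at y = 3, and P = ¥20 falls below it — price never covers variable cost, so the firm shuts down and loses only its fixed cost.

y = 0 (shut down); profit = -¥112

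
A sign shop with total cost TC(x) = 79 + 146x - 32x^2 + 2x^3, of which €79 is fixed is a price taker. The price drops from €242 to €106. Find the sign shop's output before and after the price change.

Output falls from 12 to 10

MC = 146 - 64x + 6x^2; the shutdown threshold is min AVC = €18 (at x = 8).
With P = €242 above the shutdown price, P = MC gives x = 12.
At P = €106 ≥ min AVC, set P = MC: x = 10. The firm stays open but cuts output.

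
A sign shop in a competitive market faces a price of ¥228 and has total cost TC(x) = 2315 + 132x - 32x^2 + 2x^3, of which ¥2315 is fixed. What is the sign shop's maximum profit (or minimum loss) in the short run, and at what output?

Profit = -¥11 at x = 12

AVC = 132 - 32x + 2x^2; min AVC = ¥4 at x = 8. Since P = ¥228 ≥ min AVC, the firm produces.
With MC = 132 - 64x + 6x^2, P = MC on the upward-sloping part at x* = 12.
TR = 228·12 = 2736. TC = 2315 + 432 = 2747. Profit = 2736 − 2747 = -¥11.
By producing, the firm covers all variable cost plus ¥2304 of fixed cost; shutting down would lose the full ¥2315.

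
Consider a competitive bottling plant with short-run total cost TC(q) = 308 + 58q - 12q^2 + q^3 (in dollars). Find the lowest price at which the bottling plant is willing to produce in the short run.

The firm shuts down when price falls below the minimum of average variable cost. AVC = VC/q = 58 - 12q + q^2.
dAVC/dq = -12 + 2q = 0 gives q = 6. min AVC = 58 - 12·6 + 6^2 = 22.
For P < $22 the firm produces nothing.

$22 per unit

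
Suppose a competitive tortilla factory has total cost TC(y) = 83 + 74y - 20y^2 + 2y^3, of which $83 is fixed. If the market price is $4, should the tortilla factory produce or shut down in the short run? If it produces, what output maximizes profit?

Shut down

Strip out fixed cost: VC = 74y - 20y^2 + 2y^3. Then AVC = 74 - 20y + 2y^2 and MC = 74 - 40y + 6y^2.
The AVC parabola has its vertex at y = 20/4 = 5, where AVC = 74 - 20·5 + 2·5^2 = $24.
Since P = $4 < min AVC = $24, price fails to cover variable cost at any output.
Shutting down limits the loss to fixed cost, $83.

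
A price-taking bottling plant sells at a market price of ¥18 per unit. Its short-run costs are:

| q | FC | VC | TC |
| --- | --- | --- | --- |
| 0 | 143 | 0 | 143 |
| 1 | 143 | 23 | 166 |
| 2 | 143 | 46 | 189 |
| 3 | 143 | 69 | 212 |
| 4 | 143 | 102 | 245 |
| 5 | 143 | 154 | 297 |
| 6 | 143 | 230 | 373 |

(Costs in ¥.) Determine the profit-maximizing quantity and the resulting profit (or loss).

q = 0 (shut down); profit = -¥143

Tabulate TR − TC: q=0: -143; q=1: -148; q=2: -153; q=3: -158; q=4: -173; q=5: -207; q=6: -265.
Profit is highest at q = 0. Equivalently, the lowest AVC in the table is 23/1 ≈ ¥23 at q = 1, and P = ¥18 falls below it — price never covers variable cost, so the firm shuts down and loses only its fixed cost.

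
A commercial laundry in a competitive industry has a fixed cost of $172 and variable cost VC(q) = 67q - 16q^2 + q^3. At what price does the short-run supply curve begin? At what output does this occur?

The shutdown price is the minimum of AVC. VC = 67q - 16q^2 + q^3, so AVC = 67 - 16q + q^2.
At the minimum of AVC, MC = AVC. MC = 67 - 32q + 3q^2; setting MC = AVC gives 2q^2 - 16q = 0, so q = 8. min AVC = 3.
For P < $3 the firm produces nothing.

$3 per unit, at q = 8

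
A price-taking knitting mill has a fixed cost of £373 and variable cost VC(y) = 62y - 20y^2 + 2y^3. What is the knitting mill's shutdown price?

The firm shuts down when price falls below the minimum of average variable cost. AVC = VC/y = 62 - 20y + 2y^2.
dAVC/dy = -20 + 4y = 0 gives y = 5. min AVC = 62 - 20·5 + 2·5^2 = 12.
So the shutdown price is £12.

£12 per unit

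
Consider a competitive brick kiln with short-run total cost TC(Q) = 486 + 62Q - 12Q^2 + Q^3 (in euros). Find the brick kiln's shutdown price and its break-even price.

Shutdown price = €26; break-even price = €89

Shutdown price = min AVC. AVC = 62 - 12Q + Q^2, with vertex at Q = 6 and minimum €26.
ATC = 486/Q + 62 - 12Q + Q^2. Setting dATC/dQ = −486/Q^2 − 12 + 2Q = 0 gives Q = 9 (since 2·9^3 − 12·9^2 = 486).
min ATC = 486/9 + 62 − 12·9 + 9^2 = €89. That is the break-even price.
For €26 ≤ P < €89 the firm produces at a loss; below €26 it shuts down.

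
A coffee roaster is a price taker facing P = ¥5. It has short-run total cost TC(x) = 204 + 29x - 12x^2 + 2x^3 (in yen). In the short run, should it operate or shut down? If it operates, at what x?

Shut down

From TC, MC = TC'(x) = 29 - 24x + 6x^2 and AVC = VC/x = 29 - 12x + 2x^2.
AVC is minimized where dAVC/dx = -12 + 4x = 0, at x = 3; min AVC = 29 - 12·3 + 2·3^2 = ¥11.
Since P = ¥5 < min AVC = ¥11, price fails to cover variable cost at any output.
Best response: produce nothing and absorb the ¥204 fixed cost.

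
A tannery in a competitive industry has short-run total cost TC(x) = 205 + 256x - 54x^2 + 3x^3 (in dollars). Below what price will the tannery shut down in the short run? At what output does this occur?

$13 per unit, at x = 9

Short-run supply begins at min AVC. From VC = 256x - 54x^2 + 3x^3, AVC = 256 - 54x + 3x^2.
At the minimum of AVC, MC = AVC. MC = 256 - 108x + 9x^2; setting MC = AVC gives 6x^2 - 54x = 0, so x = 9. min AVC = 13.
So the shutdown price is $13.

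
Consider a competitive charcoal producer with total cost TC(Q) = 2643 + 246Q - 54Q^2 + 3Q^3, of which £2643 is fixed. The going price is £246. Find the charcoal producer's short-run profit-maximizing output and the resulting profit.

Profit = -£51 at Q = 12

AVC = 246 - 54Q + 3Q^2; min AVC = £3 at Q = 9. Since P = £246 ≥ min AVC, the firm produces.
With MC = 246 - 108Q + 9Q^2, P = MC on the upward-sloping part at Q* = 12.
TR = 246·12 = 2952. TC = 2643 + 360 = 3003. Profit = 2952 − 3003 = -£51.
That loss of £51 beats the £2643 the firm would lose by shutting down; producing recovers £2592 of fixed cost.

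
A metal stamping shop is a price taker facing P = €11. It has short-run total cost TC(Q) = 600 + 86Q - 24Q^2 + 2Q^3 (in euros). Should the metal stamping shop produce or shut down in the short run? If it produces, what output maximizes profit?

Shut down

From TC, MC = TC'(Q) = 86 - 48Q + 6Q^2 and AVC = VC/Q = 86 - 24Q + 2Q^2.
AVC is minimized where dAVC/dQ = -24 + 4Q = 0, at Q = 6; min AVC = 86 - 24·6 + 2·6^2 = €14.
P = €11 lies below min AVC = €14; no output level covers variable cost.
The firm minimizes its loss by shutting down and losing only its fixed cost of €600.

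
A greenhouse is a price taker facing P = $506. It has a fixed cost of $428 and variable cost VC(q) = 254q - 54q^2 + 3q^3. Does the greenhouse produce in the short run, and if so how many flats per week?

From TC, MC = TC'(q) = 254 - 108q + 9q^2 and AVC = VC/q = 254 - 54q + 3q^2.
AVC is minimized where dAVC/dq = -54 + 6q = 0, at q = 9; min AVC = 254 - 54·9 + 3·9^2 = $11.
Since P = $506 ≥ min AVC = $11, price covers variable cost and the firm should produce.
P = MC gives -252 - 108q + 9q^2 = 0, with roots -2 and 14. Take the larger (rising MC): q* = 14.
Check: AVC at q = 14 is $86 ≤ P, so revenue covers variable cost.
Profit = P·q − TC = 506·14 − 1632 = $5452.

Produce at q = 14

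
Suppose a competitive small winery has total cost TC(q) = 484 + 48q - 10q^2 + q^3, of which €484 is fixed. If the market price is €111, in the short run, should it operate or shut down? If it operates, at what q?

Produce at q = 9

Variable cost is VC = 48q - 10q^2 + q^3, so AVC = VC/q = 48 - 10q + q^2 and MC = dTC/dq = 48 - 20q + 3q^2.
AVC is minimized where dAVC/dq = -10 + 2q = 0, at q = 5; min AVC = 48 - 10·5 + 5^2 = €23.
Since P = €111 ≥ min AVC = €23, price covers variable cost and the firm should produce.
Solving P = MC: -63 - 20q + 3q^2 = 0 ⇒ q = -7/3 or 9. On the upward-sloping branch, q* = 9.
Check: AVC at q = 9 is €39 ≤ P, so revenue covers variable cost.
Profit = P·q − TC = 111·9 − 835 = €164.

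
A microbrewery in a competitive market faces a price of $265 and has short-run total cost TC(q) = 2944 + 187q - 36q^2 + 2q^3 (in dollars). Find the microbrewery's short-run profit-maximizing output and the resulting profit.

Profit = -$240 at q = 13

AVC = 187 - 36q + 2q^2; min AVC = $25 at q = 9. Since P = $265 ≥ min AVC, the firm produces.
MC = 187 - 72q + 6q^2. Setting P = MC and taking the root on the rising branch gives q* = 13.
TR = 265·13 = 3445. TC = 2944 + 741 = 3685. Profit = 3445 − 3685 = -$240.
That loss of $240 beats the $2944 the firm would lose by shutting down; producing recovers $2704 of fixed cost.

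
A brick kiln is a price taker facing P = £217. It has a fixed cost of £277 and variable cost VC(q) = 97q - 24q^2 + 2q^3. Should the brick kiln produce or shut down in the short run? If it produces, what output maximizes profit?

Produce at q = 10

Strip out fixed cost: VC = 97q - 24q^2 + 2q^3. Then AVC = 97 - 24q + 2q^2 and MC = 97 - 48q + 6q^2.
AVC hits its minimum where MC = AVC, at q = 6, giving min AVC = 97 - 24·6 + 2·6^2 = £25.
Since P = £217 ≥ min AVC = £25, price covers variable cost and the firm should produce.
P = MC gives -120 - 48q + 6q^2 = 0, with roots -2 and 10. Take the larger (rising MC): q* = 10.
Check: AVC at q = 10 is £57 ≤ P, so revenue covers variable cost.
Profit = P·q − TC = 217·10 − 847 = £1323.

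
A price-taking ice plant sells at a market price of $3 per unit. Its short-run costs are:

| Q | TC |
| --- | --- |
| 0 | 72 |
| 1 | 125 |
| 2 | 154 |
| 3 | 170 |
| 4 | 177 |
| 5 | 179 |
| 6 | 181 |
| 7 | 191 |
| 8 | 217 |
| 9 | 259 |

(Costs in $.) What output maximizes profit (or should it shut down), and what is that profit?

Q = 0 (shut down); profit = -$72

Compute π = P·Q − TC at each output: Q=0: -72; Q=1: -122; Q=2: -148; Q=3: -161; Q=4: -165; Q=5: -164; Q=6: -163; Q=7: -170; Q=8: -193; Q=9: -232.
Profit is highest at Q = 0. Equivalently, the lowest AVC in the table is 119/7 ≈ $17 at Q = 7, and P = $3 falls below it — price never covers variable cost, so the firm shuts down and loses only its fixed cost.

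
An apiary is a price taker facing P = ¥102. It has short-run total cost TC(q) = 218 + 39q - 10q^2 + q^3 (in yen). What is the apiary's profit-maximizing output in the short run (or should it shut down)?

From TC, MC = TC'(q) = 39 - 20q + 3q^2 and AVC = VC/q = 39 - 10q + q^2.
AVC is minimized where dAVC/dq = -10 + 2q = 0, at q = 5; min AVC = 39 - 10·5 + 5^2 = ¥14.
P = ¥102 exceeds min AVC = ¥14, so the firm stays open.
P = MC gives -63 - 20q + 3q^2 = 0, with roots -7/3 and 9. Take the larger (rising MC): q* = 9.
Check: AVC at q = 9 is ¥30 ≤ P, so revenue covers variable cost.
Profit = P·q − TC = 102·9 − 488 = ¥430.

Produce at q = 9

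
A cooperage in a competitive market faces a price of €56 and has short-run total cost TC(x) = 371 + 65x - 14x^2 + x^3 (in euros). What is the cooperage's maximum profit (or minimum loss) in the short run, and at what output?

Profit = -€47 at x = 9

AVC = 65 - 14x + x^2; min AVC = €16 at x = 7. Since P = €56 ≥ min AVC, the firm produces.
MC = 65 - 28x + 3x^2. Setting P = MC and taking the root on the rising branch gives x* = 9.
TR = 56·9 = 504. TC = 371 + 180 = 551. Profit = 504 − 551 = -€47.
Shutting down would mean losing the fixed cost of €371, so operating at a loss of €47 is better by €324.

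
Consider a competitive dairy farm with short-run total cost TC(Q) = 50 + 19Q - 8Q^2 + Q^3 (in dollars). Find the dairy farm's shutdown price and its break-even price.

AVC = 19 - 8Q + Q^2; minimized at Q = 4, giving min AVC = $3. That is the shutdown price.
ATC = 50/Q + 19 - 8Q + Q^2. Setting dATC/dQ = −50/Q^2 − 8 + 2Q = 0 gives Q = 5 (since 2·5^3 − 8·5^2 = 50).
min ATC = 50/5 + 19 − 8·5 + 5^2 = $14. That is the break-even price.
For $3 ≤ P < $14 the firm produces at a loss; below $3 it shuts down.

Shutdown price = $3; break-even price = $14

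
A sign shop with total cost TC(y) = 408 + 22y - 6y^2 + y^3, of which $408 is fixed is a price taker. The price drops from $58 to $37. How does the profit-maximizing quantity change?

Output falls from 6 to 5

AVC = 22 - 6y + y^2, minimized at y = 3 where min AVC = $13. MC = 22 - 12y + 3y^2.
With P = $58 above the shutdown price, P = MC gives y = 6.
At P = $37 ≥ min AVC, set P = MC: y = 5. The firm stays open but cuts output.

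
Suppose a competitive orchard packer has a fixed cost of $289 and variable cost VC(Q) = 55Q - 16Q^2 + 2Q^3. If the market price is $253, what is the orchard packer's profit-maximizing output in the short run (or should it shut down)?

Produce at Q = 9

Strip out fixed cost: VC = 55Q - 16Q^2 + 2Q^3. Then AVC = 55 - 16Q + 2Q^2 and MC = 55 - 32Q + 6Q^2.
AVC hits its minimum where MC = AVC, at Q = 4, giving min AVC = 55 - 16·4 + 2·4^2 = $23.
P = $253 exceeds min AVC = $23, so the firm stays open.
Solving P = MC: -198 - 32Q + 6Q^2 = 0 ⇒ Q = -11/3 or 9. On the upward-sloping branch, Q* = 9.
Check: AVC at Q = 9 is $73 ≤ P, so revenue covers variable cost.
Profit = P·Q − TC = 253·9 − 946 = $1331.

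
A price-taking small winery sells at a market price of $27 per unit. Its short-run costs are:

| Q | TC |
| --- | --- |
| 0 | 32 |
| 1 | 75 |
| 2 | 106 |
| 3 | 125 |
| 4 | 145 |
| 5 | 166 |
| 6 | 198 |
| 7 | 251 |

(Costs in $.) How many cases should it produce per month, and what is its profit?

Tabulate TR − TC: Q=0: -32; Q=1: -48; Q=2: -52; Q=3: -44; Q=4: -37; Q=5: -31; Q=6: -36; Q=7: -62.
Profit is maximized at Q = 5. AVC there is 134/5 = $26.80 ≤ P, so producing beats shutting down (which would give -$32).

Q = 5; profit = -$31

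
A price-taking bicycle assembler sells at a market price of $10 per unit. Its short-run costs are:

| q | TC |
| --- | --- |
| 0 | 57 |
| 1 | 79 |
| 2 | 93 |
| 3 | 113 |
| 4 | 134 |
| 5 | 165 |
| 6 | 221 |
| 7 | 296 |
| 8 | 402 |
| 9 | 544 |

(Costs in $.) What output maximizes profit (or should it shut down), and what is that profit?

q = 0 (shut down); profit = -$57

Compute π = P·q − TC at each output: q=0: -57; q=1: -69; q=2: -73; q=3: -83; q=4: -94; q=5: -115; q=6: -161; q=7: -226; q=8: -322; q=9: -454.
Profit is highest at q = 0. Equivalently, the lowest AVC in the table is 36/2 ≈ $18 at q = 2, and P = $10 falls below it — price never covers variable cost, so the firm shuts down and loses only its fixed cost.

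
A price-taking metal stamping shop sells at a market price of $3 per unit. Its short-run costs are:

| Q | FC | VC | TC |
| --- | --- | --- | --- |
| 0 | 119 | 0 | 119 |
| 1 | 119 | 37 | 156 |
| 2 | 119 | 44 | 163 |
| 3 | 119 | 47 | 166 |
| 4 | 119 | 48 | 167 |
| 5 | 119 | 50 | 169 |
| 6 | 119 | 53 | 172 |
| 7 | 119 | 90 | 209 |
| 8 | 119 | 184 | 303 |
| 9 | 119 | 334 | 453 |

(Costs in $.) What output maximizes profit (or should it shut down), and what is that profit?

Tabulate TR − TC: Q=0: -119; Q=1: -153; Q=2: -157; Q=3: -157; Q=4: -155; Q=5: -154; Q=6: -154; Q=7: -188; Q=8: -279; Q=9: -426.
Profit is highest at Q = 0. Equivalently, the lowest AVC in the table is 53/6 ≈ $8.83 at Q = 6, and P = $3 falls below it — price never covers variable cost, so the firm shuts down and loses only its fixed cost.

Q = 0 (shut down); profit = -$119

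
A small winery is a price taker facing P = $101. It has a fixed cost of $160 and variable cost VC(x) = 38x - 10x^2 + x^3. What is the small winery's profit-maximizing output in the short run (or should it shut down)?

Produce at x = 9

Variable cost is VC = 38x - 10x^2 + x^3, so AVC = VC/x = 38 - 10x + x^2 and MC = dTC/dx = 38 - 20x + 3x^2.
AVC is minimized where dAVC/dx = -10 + 2x = 0, at x = 5; min AVC = 38 - 10·5 + 5^2 = $13.
Because $101 ≥ $13, revenue can cover variable cost; the firm operates.
Set P = MC: 101 = 38 - 20x + 3x^2 → -63 - 20x + 3x^2 = 0. The roots are x = -7/3 and x = 9; the profit-maximizing output is on the rising part of MC, so x* = 9.
Check: AVC at x = 9 is $29 ≤ P, so revenue covers variable cost.
Profit = P·x − TC = 101·9 − 421 = $488.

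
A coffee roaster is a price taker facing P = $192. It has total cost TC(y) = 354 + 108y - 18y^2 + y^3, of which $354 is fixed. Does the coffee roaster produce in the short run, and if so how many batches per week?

Produce at y = 14

Strip out fixed cost: VC = 108y - 18y^2 + y^3. Then AVC = 108 - 18y + y^2 and MC = 108 - 36y + 3y^2.
The AVC parabola has its vertex at y = 18/2 = 9, where AVC = 108 - 18·9 + 9^2 = $27.
Since P = $192 ≥ min AVC = $27, price covers variable cost and the firm should produce.
Solving P = MC: -84 - 36y + 3y^2 = 0 ⇒ y = -2 or 14. On the upward-sloping branch, y* = 14.
Check: AVC at y = 14 is $52 ≤ P, so revenue covers variable cost.
Profit = P·y − TC = 192·14 − 1082 = $1606.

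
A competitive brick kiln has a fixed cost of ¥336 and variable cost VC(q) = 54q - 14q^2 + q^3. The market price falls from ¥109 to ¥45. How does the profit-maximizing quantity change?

MC = 54 - 28q + 3q^2; the shutdown threshold is min AVC = ¥5 (at q = 7).
At P = ¥109 ≥ min AVC, set P = MC on the rising branch: q = 11.
At P = ¥45 ≥ min AVC, set P = MC: q = 9. The firm stays open but cuts output.

Output falls from 11 to 9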